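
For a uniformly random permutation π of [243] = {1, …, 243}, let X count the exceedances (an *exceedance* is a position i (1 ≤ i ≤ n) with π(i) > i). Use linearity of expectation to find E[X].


Write X = Σ_{i=1}^{243} X_i, where X_i = 1_{π(i) > i}.
For each fixed i, π(i) is uniform over {1, …, 243} (marginal of a uniform permutation), so P[π(i) > i] = (n − i)/n. Summing: Σ_{i=1}^{243} (n − i)/n = (0 + 1 + … + 242)/243 = 243(243 − 1)/(2·243) = (243 − 1)/2.
Hence E[X] = Σ_{i=1}^{243} (243 − i)/243 = 121 ≈ 121.000000.

E[X] = 121 = 121.000000.


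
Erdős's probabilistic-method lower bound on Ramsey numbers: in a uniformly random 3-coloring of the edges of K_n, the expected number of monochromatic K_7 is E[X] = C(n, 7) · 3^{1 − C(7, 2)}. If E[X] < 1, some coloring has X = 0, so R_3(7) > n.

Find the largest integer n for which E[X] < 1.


We need C(n, 7) · 3^{1 − 21} < 1, i.e. C(n, 7) < 3^{21 − 1} = 3486784401.
Check values of n near the boundary:
  n = 78: C(78, 7) = 2641902120; 2641902120 < 3486784401? YES
  n = 79: C(79, 7) = 2898753715; 2898753715 < 3486784401? YES
  n = 80: C(80, 7) = 3176716400; 3176716400 < 3486784401? YES
  n = 81: C(81, 7) = 3477216600; 3477216600 < 3486784401? YES
  n = 82: C(82, 7) = 3801756816; 3801756816 < 3486784401? NO
  n = 83: C(83, 7) = 4151918628; 4151918628 < 3486784401? NO
  n = 84: C(84, 7) = 4529365776; 4529365776 < 3486784401? NO
The largest n with C(n, 7) < 3486784401 is n = 81 (where E[X] = 42928600/43046721 ≈ 0.99726). Hence R_3(7) > 81, i.e. R_3(7) ≥ 82.

Largest n = 81; hence R_3(7) > 81.


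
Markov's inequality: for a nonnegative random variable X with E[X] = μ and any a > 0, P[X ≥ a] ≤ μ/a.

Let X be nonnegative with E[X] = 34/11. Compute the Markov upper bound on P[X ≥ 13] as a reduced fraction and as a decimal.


μ = E[X] = 34/11, a = 13.
Markov: P[X ≥ 13] ≤ μ/a = (34/11)/13 = 34/143.
Numerically: ≈ 0.2378.
(Since a = 13 > μ = 3.0909, the bound 34/143 is < 1 and informative.)

P[X ≥ 13] ≤ 34/143 ≈ 0.2378.


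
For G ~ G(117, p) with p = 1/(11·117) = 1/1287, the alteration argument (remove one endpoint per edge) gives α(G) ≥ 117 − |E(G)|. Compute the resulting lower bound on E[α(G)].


E[|E(G)|] = C(117, 2)·p = 6786 · (1/1287) = 58/11.
E[α(G)] ≥ n − E[|E(G)|] = 117 − 58/11 = 1229/11.
Numerically: ≈ 111.727.
(This is only a lower bound; the true E[α(G)] may be larger.)

E[α(G)] ≥ 1229/11 ≈ 111.727.


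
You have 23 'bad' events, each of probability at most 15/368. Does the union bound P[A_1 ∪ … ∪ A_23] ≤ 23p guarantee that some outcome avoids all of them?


Union bound: P[∪_{i=1}^{23} A_i] ≤ Σ_i P[A_i] ≤ 23·p = 23·(15/368) = 15/16.
Numerically: 15/16 ≈ 0.938.
Is 15/16 < 1? YES.
Since P[∪ A_i] ≤ 15/16 < 1, the complement has P[∩ A_i^c] ≥ 1 − 15/16 = 1/16 > 0, so some outcome avoids every A_i.

23·p = 15/16 ≈ 0.938; existence CERTIFIED by the union bound.


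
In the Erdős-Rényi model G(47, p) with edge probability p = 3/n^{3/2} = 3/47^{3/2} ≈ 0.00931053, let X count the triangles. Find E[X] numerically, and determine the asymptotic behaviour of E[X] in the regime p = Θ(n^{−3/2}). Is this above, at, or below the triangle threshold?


Number of potential triangles: C(47, 3) = 16215.
Each occurs with probability p³ ≈ (0.00931053)³ ≈ 8.07092671e-07.
By linearity: E[X] = C(47, 3)·p³ ≈ 16215 · 8.07092671e-07 ≈ 0.013087.
Since α = 3/2 > 1, p = c/n^{3/2} = o(1/n) is below the triangle threshold p ~ 1/n. Asymptotically E[X] ~ (c³/6)·n^{3(1−α)} = (3³/6)·n^{-1.5} → 0, so by Markov's inequality G has no triangles w.h.p.

E[X] ≈ 0.013087; in regime p = Θ(1/n^{3/2}) E[X] tends to 0 (below the triangle threshold p ~ 1/n).


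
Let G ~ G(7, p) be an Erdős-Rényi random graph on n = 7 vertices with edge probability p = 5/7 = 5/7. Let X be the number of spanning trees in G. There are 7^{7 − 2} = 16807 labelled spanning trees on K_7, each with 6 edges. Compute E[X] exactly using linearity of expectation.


K_7 has 7^{7 − 2} = 16807 labelled spanning trees.
For each such spanning tree H, let X_H = 1 if all 6 edges of H are present in G. Then P[X_H = 1] = p^{6} = (5/7)^{6} = 15625/117649.
Summing the indicators: E[X] = Σ_H E[X_H] = 16807 · p^{6} = 16807 · 15625/117649 = 15625/7.
Numerically: E[X] ≈ 2232.1.

E[X] = 16807 · (5/7)^{6} = 15625/7 ≈ 2232.1.


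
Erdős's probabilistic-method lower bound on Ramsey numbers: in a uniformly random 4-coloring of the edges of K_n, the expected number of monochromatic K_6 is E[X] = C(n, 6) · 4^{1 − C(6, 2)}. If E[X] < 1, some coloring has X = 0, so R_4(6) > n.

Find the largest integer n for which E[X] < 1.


We need C(n, 6) · 4^{1 − 15} < 1, i.e. C(n, 6) < 4^{15 − 1} = 268435456.
Check values of n near the boundary:
  n = 72: C(72, 6) = 156238908; 156238908 < 268435456? YES
  n = 73: C(73, 6) = 170230452; 170230452 < 268435456? YES
  n = 74: C(74, 6) = 185250786; 185250786 < 268435456? YES
  n = 75: C(75, 6) = 201359550; 201359550 < 268435456? YES
  n = 76: C(76, 6) = 218618940; 218618940 < 268435456? YES
  n = 77: C(77, 6) = 237093780; 237093780 < 268435456? YES
  n = 78: C(78, 6) = 256851595; 256851595 < 268435456? YES
  n = 79: C(79, 6) = 277962685; 277962685 < 268435456? NO
  n = 80: C(80, 6) = 300500200; 300500200 < 268435456? NO
  n = 81: C(81, 6) = 324540216; 324540216 < 268435456? NO
The largest n with C(n, 6) < 268435456 is n = 78 (where E[X] = 256851595/268435456 ≈ 0.95685). Hence R_4(6) > 78, i.e. R_4(6) ≥ 79.

Largest n = 78; hence R_4(6) > 78.


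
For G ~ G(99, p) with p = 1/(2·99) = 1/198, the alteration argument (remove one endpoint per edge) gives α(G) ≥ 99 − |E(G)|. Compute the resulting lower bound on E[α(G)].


E[|E(G)|] = C(99, 2)·p = 4851 · (1/198) = 49/2.
E[α(G)] ≥ n − E[|E(G)|] = 99 − 49/2 = 149/2.
Numerically: ≈ 74.500000.
(This is only a lower bound; the true E[α(G)] may be larger.)

E[α(G)] ≥ 149/2 ≈ 74.500000.


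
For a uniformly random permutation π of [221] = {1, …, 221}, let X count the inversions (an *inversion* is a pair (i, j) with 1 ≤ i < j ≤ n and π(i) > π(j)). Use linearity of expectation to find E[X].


Write X = Σ X_I over the C(221, 2) = 24310 pairs i < j, with X_I the indicator of one inversion.
There are 24310 indicators.
For each fixed pair i < j, the values π(i) and π(j) are two distinct elements of {1, …, 221} in uniformly random order; by symmetry P[π(i) > π(j)] = 1/2.
By linearity: E[X] = 24310 · (1/2) = C(221, 2) · (1/2) = 24310/2 = 12155 ≈ 12155.000.

E[X] = 12155 = 12155.000.


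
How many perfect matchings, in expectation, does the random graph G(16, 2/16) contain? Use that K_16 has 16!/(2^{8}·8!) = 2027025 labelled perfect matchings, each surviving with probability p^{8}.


K_16 has 16!/(2^{8}·8!) = 2027025 labelled perfect matchings.
For each such perfect matching H, let X_H = 1 if all 8 edges of H are present in G. Then P[X_H = 1] = p^{8} = (1/8)^{8} = 1/16777216.
By linearity of expectation: E[X] = Σ_H E[X_H] = 2027025 · p^{8} = 2027025 · 1/16777216 = 2027025/16777216.
Numerically: E[X] ≈ 0.1208.

E[X] = 2027025 · (1/8)^{8} = 2027025/16777216 ≈ 0.1208.


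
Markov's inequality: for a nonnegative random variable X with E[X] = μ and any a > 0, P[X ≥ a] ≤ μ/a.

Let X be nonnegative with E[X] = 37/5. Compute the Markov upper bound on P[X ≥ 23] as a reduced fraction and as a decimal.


μ = E[X] = 37/5, a = 23.
Markov: P[X ≥ 23] ≤ μ/a = (37/5)/23 = 37/115.
Numerically: ≈ 0.322.
(Since a = 23 > μ = 7.400, the bound 37/115 is < 1 and informative.)

P[X ≥ 23] ≤ 37/115 ≈ 0.322.


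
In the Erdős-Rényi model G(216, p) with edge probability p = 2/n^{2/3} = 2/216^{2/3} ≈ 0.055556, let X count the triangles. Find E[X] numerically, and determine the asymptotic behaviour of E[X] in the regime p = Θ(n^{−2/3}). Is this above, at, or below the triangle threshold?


Number of potential triangles: C(216, 3) = 1656360.
Each occurs with probability p³ ≈ (0.055556)³ ≈ 1.7146776e-04.
By linearity: E[X] = C(216, 3)·p³ ≈ 1656360 · 1.7146776e-04 ≈ 284.01235.
Since α = 2/3 < 1, p = c/n^{2/3} ≫ 1/n is above the triangle threshold p ~ 1/n. Asymptotically E[X] ~ (c³/6)·n^{3(1−α)} = (2³/6)·n^{1} → ∞; triangles are abundant w.h.p.

E[X] ≈ 284.01235; in regime p = Θ(1/n^{2/3}) E[X] diverges (above the triangle threshold p ~ 1/n).


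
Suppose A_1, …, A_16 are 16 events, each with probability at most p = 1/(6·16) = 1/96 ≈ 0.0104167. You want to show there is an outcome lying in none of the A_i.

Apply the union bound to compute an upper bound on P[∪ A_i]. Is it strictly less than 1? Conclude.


Union bound: P[∪_{i=1}^{16} A_i] ≤ Σ_i P[A_i] ≤ 16·p = 16·(1/96) = 1/6.
Numerically: 1/6 ≈ 0.1666667.
Is 1/6 < 1? YES.
Since P[∪ A_i] ≤ 1/6 < 1, the complement has P[∩ A_i^c] ≥ 1 − 1/6 = 5/6 > 0, so some outcome avoids every A_i.

16·p = 1/6 ≈ 0.1666667; existence CERTIFIED by the union bound.


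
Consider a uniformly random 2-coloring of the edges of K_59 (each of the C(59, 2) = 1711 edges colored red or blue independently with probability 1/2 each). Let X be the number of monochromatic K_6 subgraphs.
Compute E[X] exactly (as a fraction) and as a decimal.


Let X = Σ_S X_S over the C(59, 6) = 45057474 subsets S of size 6, where X_S = 1 if the K_6 on S is monochromatic.
For a fixed S, the K_6 on S has C(6, 2) = 15 edges. P[all 15 edges red] = (1/2)^15, and likewise for blue, so P[monochromatic] = 2·(1/2)^15 = 2^{1 − 15} = 1/16384.
By linearity of expectation: E[X] = C(59, 6) · 2^{1 − 15} = 45057474 · 1/16384 = 22528737/8192.
Numerically: E[X] ≈ 2750.0900.

E[X] = C(59,6)·2^(1−C(6,2)) = 22528737/8192 ≈ 2750.0900.


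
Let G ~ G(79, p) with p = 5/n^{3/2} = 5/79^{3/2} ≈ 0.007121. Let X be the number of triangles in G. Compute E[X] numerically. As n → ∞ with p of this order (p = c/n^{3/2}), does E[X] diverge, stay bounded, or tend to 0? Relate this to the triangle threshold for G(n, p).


Number of potential triangles: C(79, 3) = 79079.
Each occurs with probability p³ ≈ (0.007121)³ ≈ 3.610673e-07.
By linearity: E[X] = C(79, 3)·p³ ≈ 79079 · 3.610673e-07 ≈ 0.0286.
Since α = 3/2 > 1, p = c/n^{3/2} = o(1/n) is below the triangle threshold p ~ 1/n. Asymptotically E[X] ~ (c³/6)·n^{3(1−α)} = (5³/6)·n^{-1.5} → 0, so by Markov's inequality G has no triangles w.h.p.

E[X] ≈ 0.0286; in regime p = Θ(1/n^{3/2}) E[X] tends to 0 (below the triangle threshold p ~ 1/n).


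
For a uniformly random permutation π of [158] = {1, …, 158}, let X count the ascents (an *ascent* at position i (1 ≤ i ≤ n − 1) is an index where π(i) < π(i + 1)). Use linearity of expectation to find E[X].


Write X = Σ X_I over i = 1, …, 157, with X_I the indicator of one ascent.
There are 157 indicators.
For each fixed i, the pair (π(i), π(i+1)) is a uniformly random ordered pair of distinct values from {1, …, 158}; by symmetry P[π(i) < π(i+1)] = 1/2.
By linearity: E[X] = 157 · (1/2) = (158 − 1) · (1/2) = 157/2 ≈ 78.500000.

E[X] = 157/2 = 78.500000.


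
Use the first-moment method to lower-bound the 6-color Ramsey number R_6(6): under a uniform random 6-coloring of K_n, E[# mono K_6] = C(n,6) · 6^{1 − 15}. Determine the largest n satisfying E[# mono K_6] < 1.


We need C(n, 6) · 6^{1 − 15} < 1, i.e. C(n, 6) < 6^{15 − 1} = 78364164096.
Check values of n near the boundary:
  n = 194: C(194, 6) = 68482017072; 68482017072 < 78364164096? YES
  n = 195: C(195, 6) = 70656049360; 70656049360 < 78364164096? YES
  n = 196: C(196, 6) = 72887293024; 72887293024 < 78364164096? YES
  n = 197: C(197, 6) = 75176946208; 75176946208 < 78364164096? YES
  n = 198: C(198, 6) = 77526225777; 77526225777 < 78364164096? YES
  n = 199: C(199, 6) = 79936367511; 79936367511 < 78364164096? NO
  n = 200: C(200, 6) = 82408626300; 82408626300 < 78364164096? NO
The largest n with C(n, 6) < 78364164096 is n = 198 (where E[X] = 25842075259/26121388032 ≈ 0.98931). Hence R_6(6) > 198, i.e. R_6(6) ≥ 199.

Largest n = 198; hence R_6(6) > 198.


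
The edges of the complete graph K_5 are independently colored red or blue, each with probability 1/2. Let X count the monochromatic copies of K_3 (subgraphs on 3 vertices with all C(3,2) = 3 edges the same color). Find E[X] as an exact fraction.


Let X = Σ_S X_S over the C(5, 3) = 10 subsets S of size 3, where X_S = 1 if the K_3 on S is monochromatic.
For a fixed S, the K_3 on S has C(3, 2) = 3 edges. P[all 3 edges red] = (1/2)^3, and likewise for blue, so P[monochromatic] = 2·(1/2)^3 = 2^{1 − 3} = 1/4.
By linearity: E[X] = C(5, 3) · 2^{1 − 3} = 10 · 1/4 = 5/2.
Numerically: E[X] ≈ 2.50000.

E[X] = C(5,3)·2^(1−C(3,2)) = 5/2 ≈ 2.50000.


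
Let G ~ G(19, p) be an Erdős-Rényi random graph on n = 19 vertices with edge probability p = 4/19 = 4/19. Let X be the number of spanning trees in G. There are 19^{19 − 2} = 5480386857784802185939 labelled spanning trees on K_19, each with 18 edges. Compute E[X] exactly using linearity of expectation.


K_19 has 19^{19 − 2} = 5480386857784802185939 labelled spanning trees.
For each such spanning tree H, let X_H = 1 if all 18 edges of H are present in G. Then P[X_H = 1] = p^{18} = (4/19)^{18} = 68719476736/104127350297911241532841.
By linearity of expectation: E[X] = Σ_H E[X_H] = 5480386857784802185939 · p^{18} = 5480386857784802185939 · 68719476736/104127350297911241532841 = 68719476736/19.
Numerically: E[X] ≈ 3.61681e+09.

E[X] = 5480386857784802185939 · (4/19)^{18} = 68719476736/19 ≈ 3.61681e+09.


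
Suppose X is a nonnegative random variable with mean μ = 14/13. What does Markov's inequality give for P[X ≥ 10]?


μ = E[X] = 14/13, a = 10.
Markov: P[X ≥ 10] ≤ μ/a = (14/13)/10 = 7/65.
Numerically: ≈ 0.10769.
(Since a = 10 > μ = 1.07692, the bound 7/65 is < 1 and informative.)

P[X ≥ 10] ≤ 7/65 ≈ 0.10769.


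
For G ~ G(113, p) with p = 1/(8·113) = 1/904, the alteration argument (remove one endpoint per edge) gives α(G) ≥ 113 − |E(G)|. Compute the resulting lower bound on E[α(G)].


E[|E(G)|] = C(113, 2)·p = 6328 · (1/904) = 7.
E[α(G)] ≥ n − E[|E(G)|] = 113 − 7 = 106.
Numerically: ≈ 106.000.
(This is only a lower bound; the true E[α(G)] may be larger.)

E[α(G)] ≥ 106 ≈ 106.000.


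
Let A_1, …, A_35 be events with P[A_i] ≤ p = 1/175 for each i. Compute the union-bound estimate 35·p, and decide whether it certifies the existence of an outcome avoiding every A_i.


Union bound: P[∪_{i=1}^{35} A_i] ≤ Σ_i P[A_i] ≤ 35·p = 35·(1/175) = 1/5.
Numerically: 1/5 ≈ 0.200000.
Is 1/5 < 1? YES.
Since P[∪ A_i] ≤ 1/5 < 1, the complement has P[∩ A_i^c] ≥ 1 − 1/5 = 4/5 > 0, so some outcome avoids every A_i.

35·p = 1/5 ≈ 0.200000; existence CERTIFIED by the union bound.


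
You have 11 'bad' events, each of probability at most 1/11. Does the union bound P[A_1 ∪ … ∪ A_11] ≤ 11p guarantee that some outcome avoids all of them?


Union bound: P[∪_{i=1}^{11} A_i] ≤ Σ_i P[A_i] ≤ 11·p = 11·(1/11) = 1.
Numerically: 1 ≈ 1.000.
Is 1 < 1? NO.
Since the bound 1 is ≥ 1, the union bound is uninformative here; it does NOT by itself certify existence.

11·p = 1 ≈ 1.000; existence NOT certified by the union bound.


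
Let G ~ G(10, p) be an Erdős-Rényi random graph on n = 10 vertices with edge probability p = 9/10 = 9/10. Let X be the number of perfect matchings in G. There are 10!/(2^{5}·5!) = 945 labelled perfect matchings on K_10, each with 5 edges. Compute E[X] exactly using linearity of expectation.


K_10 has 10!/(2^{5}·5!) = 945 labelled perfect matchings.
For each such perfect matching H, let X_H = 1 if all 5 edges of H are present in G. Then P[X_H = 1] = p^{5} = (9/10)^{5} = 59049/100000.
By linearity: E[X] = Σ_H E[X_H] = 945 · p^{5} = 945 · 59049/100000 = 11160261/20000.
Numerically: E[X] ≈ 558.013.

E[X] = 945 · (9/10)^{5} = 11160261/20000 ≈ 558.013.


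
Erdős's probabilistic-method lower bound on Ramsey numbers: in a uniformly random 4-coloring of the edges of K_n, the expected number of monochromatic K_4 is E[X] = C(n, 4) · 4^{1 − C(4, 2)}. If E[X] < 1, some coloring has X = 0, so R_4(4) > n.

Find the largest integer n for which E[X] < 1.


We need C(n, 4) · 4^{1 − 6} < 1, i.e. C(n, 4) < 4^{6 − 1} = 1024.
Check values of n near the boundary:
  n = 11: C(11, 4) = 330; 330 < 1024? YES
  n = 12: C(12, 4) = 495; 495 < 1024? YES
  n = 13: C(13, 4) = 715; 715 < 1024? YES
  n = 14: C(14, 4) = 1001; 1001 < 1024? YES
  n = 15: C(15, 4) = 1365; 1365 < 1024? NO
  n = 16: C(16, 4) = 1820; 1820 < 1024? NO
The largest n with C(n, 4) < 1024 is n = 14 (where E[X] = 1001/1024 ≈ 0.9775391). Hence R_4(4) > 14, i.e. R_4(4) ≥ 15.

Largest n = 14; hence R_4(4) > 14.


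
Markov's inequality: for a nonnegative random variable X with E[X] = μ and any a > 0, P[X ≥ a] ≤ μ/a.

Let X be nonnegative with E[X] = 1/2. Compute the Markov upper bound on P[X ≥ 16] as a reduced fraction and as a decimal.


μ = E[X] = 1/2, a = 16.
Markov: P[X ≥ 16] ≤ μ/a = (1/2)/16 = 1/32.
Numerically: ≈ 0.031250.
(Since a = 16 > μ = 0.500000, the bound 1/32 is < 1 and informative.)

P[X ≥ 16] ≤ 1/32 ≈ 0.031250.


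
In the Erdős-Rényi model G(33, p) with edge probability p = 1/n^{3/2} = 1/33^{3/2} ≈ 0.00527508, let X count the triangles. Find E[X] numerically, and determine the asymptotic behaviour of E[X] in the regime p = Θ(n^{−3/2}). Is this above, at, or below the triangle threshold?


Number of potential triangles: C(33, 3) = 5456.
Each occurs with probability p³ ≈ (0.00527508)³ ≈ 1.46786890e-07.
By linearity: E[X] = C(33, 3)·p³ ≈ 5456 · 1.46786890e-07 ≈ 0.000801.
Since α = 3/2 > 1, p = c/n^{3/2} = o(1/n) is below the triangle threshold p ~ 1/n. Asymptotically E[X] ~ (c³/6)·n^{3(1−α)} = (1³/6)·n^{-1.5} → 0, so by Markov's inequality G has no triangles w.h.p.

E[X] ≈ 0.000801; in regime p = Θ(1/n^{3/2}) E[X] tends to 0 (below the triangle threshold p ~ 1/n).


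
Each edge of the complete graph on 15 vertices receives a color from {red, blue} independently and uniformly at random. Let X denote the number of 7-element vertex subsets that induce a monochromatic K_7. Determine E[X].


Let X = Σ_S X_S over the C(15, 7) = 6435 subsets S of size 7, where X_S = 1 if the K_7 on S is monochromatic.
For a fixed S, the K_7 on S has C(7, 2) = 21 edges. P[all 21 edges red] = (1/2)^21, and likewise for blue, so P[monochromatic] = 2·(1/2)^21 = 2^{1 − 21} = 1/1048576.
By linearity: E[X] = C(15, 7) · 2^{1 − 21} = 6435 · 1/1048576 = 6435/1048576.
Numerically: E[X] ≈ 0.006.

E[X] = C(15,7)·2^(1−C(7,2)) = 6435/1048576 ≈ 0.006.


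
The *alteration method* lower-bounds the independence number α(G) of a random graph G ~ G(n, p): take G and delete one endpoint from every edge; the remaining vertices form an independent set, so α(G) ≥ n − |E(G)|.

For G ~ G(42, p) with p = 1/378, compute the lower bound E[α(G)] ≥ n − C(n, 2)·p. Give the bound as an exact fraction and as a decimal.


E[|E(G)|] = C(42, 2)·p = 861 · (1/378) = 41/18.
E[α(G)] ≥ n − E[|E(G)|] = 42 − 41/18 = 715/18.
Numerically: ≈ 39.7222.
(This is only a lower bound; the true E[α(G)] may be larger.)

E[α(G)] ≥ 715/18 ≈ 39.7222.


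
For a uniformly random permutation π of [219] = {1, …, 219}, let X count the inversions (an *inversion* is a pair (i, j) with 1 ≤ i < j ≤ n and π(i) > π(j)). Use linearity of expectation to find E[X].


Write X = Σ X_I over the C(219, 2) = 23871 pairs i < j, with X_I the indicator of one inversion.
There are 23871 indicators.
For each fixed pair i < j, the values π(i) and π(j) are two distinct elements of {1, …, 219} in uniformly random order; by symmetry P[π(i) > π(j)] = 1/2.
By linearity: E[X] = 23871 · (1/2) = C(219, 2) · (1/2) = 23871/2 = 23871/2 ≈ 11935.5000.

E[X] = 23871/2 = 11935.5000.


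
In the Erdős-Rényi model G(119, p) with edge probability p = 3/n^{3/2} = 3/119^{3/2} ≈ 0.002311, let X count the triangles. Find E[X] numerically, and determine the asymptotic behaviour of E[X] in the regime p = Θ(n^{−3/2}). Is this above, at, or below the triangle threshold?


Number of potential triangles: C(119, 3) = 273819.
Each occurs with probability p³ ≈ (0.002311)³ ≈ 1.2342480e-08.
By linearity: E[X] = C(119, 3)·p³ ≈ 273819 · 1.2342480e-08 ≈ 0.00338.
Since α = 3/2 > 1, p = c/n^{3/2} = o(1/n) is below the triangle threshold p ~ 1/n. Asymptotically E[X] ~ (c³/6)·n^{3(1−α)} = (3³/6)·n^{-1.5} → 0, so by Markov's inequality G has no triangles w.h.p.

E[X] ≈ 0.00338; in regime p = Θ(1/n^{3/2}) E[X] tends to 0 (below the triangle threshold p ~ 1/n).


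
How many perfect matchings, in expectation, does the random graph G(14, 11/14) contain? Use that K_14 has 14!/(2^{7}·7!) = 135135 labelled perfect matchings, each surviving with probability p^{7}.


K_14 has 14!/(2^{7}·7!) = 135135 labelled perfect matchings.
For each such perfect matching H, let X_H = 1 if all 7 edges of H are present in G. Then P[X_H = 1] = p^{7} = (11/14)^{7} = 19487171/105413504.
Summing the indicators: E[X] = Σ_H E[X_H] = 135135 · p^{7} = 135135 · 19487171/105413504 = 376199836155/15059072.
Numerically: E[X] ≈ 2.498e+04.

E[X] = 135135 · (11/14)^{7} = 376199836155/15059072 ≈ 2.498e+04.


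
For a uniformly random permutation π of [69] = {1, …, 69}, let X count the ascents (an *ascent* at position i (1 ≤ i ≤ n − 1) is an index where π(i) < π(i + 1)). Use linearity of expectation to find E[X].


Write X = Σ X_I over i = 1, …, 68, with X_I the indicator of one ascent.
There are 68 indicators.
For each fixed i, the pair (π(i), π(i+1)) is a uniformly random ordered pair of distinct values from {1, …, 69}; by symmetry P[π(i) < π(i+1)] = 1/2.
By linearity: E[X] = 68 · (1/2) = (69 − 1) · (1/2) = 34 ≈ 34.000000.

E[X] = 34 = 34.000000.


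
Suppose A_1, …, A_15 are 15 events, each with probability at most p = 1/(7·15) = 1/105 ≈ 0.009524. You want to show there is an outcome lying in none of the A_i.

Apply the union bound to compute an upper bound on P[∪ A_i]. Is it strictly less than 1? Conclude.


Union bound: P[∪_{i=1}^{15} A_i] ≤ Σ_i P[A_i] ≤ 15·p = 15·(1/105) = 1/7.
Numerically: 1/7 ≈ 0.142857.
Is 1/7 < 1? YES.
Since P[∪ A_i] ≤ 1/7 < 1, the complement has P[∩ A_i^c] ≥ 1 − 1/7 = 6/7 > 0, so some outcome avoids every A_i.

15·p = 1/7 ≈ 0.142857; existence CERTIFIED by the union bound.


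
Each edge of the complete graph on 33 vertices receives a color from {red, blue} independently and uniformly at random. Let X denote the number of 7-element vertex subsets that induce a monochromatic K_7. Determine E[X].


Let X = Σ_S X_S over the C(33, 7) = 4272048 subsets S of size 7, where X_S = 1 if the K_7 on S is monochromatic.
For a fixed S, the K_7 on S has C(7, 2) = 21 edges. P[all 21 edges red] = (1/2)^21, and likewise for blue, so P[monochromatic] = 2·(1/2)^21 = 2^{1 − 21} = 1/1048576.
Summing: E[X] = C(33, 7) · 2^{1 − 21} = 4272048 · 1/1048576 = 267003/65536.
Numerically: E[X] ≈ 4.074.

E[X] = C(33,7)·2^(1−C(7,2)) = 267003/65536 ≈ 4.074.


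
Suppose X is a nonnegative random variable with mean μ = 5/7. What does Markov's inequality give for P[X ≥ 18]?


μ = E[X] = 5/7, a = 18.
Markov: P[X ≥ 18] ≤ μ/a = (5/7)/18 = 5/126.
Numerically: ≈ 0.040.
(Since a = 18 > μ = 0.714, the bound 5/126 is < 1 and informative.)

P[X ≥ 18] ≤ 5/126 ≈ 0.040.


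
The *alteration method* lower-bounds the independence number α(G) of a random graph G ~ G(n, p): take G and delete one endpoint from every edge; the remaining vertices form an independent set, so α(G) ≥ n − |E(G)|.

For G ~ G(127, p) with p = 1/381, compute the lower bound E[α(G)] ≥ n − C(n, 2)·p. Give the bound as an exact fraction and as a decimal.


E[|E(G)|] = C(127, 2)·p = 8001 · (1/381) = 21.
E[α(G)] ≥ n − E[|E(G)|] = 127 − 21 = 106.
Numerically: ≈ 106.000.
(This is only a lower bound; the true E[α(G)] may be larger.)

E[α(G)] ≥ 106 ≈ 106.000.


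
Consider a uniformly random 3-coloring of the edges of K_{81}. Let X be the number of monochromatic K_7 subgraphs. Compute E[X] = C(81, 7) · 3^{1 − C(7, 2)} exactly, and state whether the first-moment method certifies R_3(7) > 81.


E[X] = C(81, 7) · 3^{1 − 21} = 3477216600 · 3^{−20} = 3477216600/3486784401.
As a reduced fraction: E[X] = 42928600/43046721 ≈ 0.997256.
Is E[X] < 1? YES.
Since E[X] < 1, there exists a 3-coloring of K_{81} with no monochromatic K_7; hence R_3(7) > 81.

E[X] = 42928600/43046721 ≈ 0.997256; E[X] < 1, so R_3(7) > 81.


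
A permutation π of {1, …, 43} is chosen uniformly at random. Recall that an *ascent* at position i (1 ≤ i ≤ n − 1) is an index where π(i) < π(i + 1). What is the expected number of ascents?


Write X = Σ X_I over i = 1, …, 42, with X_I the indicator of one ascent.
There are 42 indicators.
For each fixed i, the pair (π(i), π(i+1)) is a uniformly random ordered pair of distinct values from {1, …, 43}; by symmetry P[π(i) < π(i+1)] = 1/2.
By linearity: E[X] = 42 · (1/2) = (43 − 1) · (1/2) = 21 ≈ 21.000000.

E[X] = 21 = 21.000000.


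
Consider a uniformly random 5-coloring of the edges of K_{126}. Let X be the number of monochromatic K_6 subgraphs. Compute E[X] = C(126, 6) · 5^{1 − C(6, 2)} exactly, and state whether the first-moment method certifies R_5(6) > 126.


E[X] = C(126, 6) · 5^{1 − 15} = 4925156775 · 5^{−14} = 4925156775/6103515625.
As a reduced fraction: E[X] = 197006271/244140625 ≈ 0.8069.
Is E[X] < 1? YES.
Since E[X] < 1, there exists a 5-coloring of K_{126} with no monochromatic K_6; hence R_5(6) > 126.

E[X] = 197006271/244140625 ≈ 0.8069; E[X] < 1, so R_5(6) > 126.


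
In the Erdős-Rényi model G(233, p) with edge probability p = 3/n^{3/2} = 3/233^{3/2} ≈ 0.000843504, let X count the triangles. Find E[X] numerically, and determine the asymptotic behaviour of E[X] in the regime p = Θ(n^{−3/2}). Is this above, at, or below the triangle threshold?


Number of potential triangles: C(233, 3) = 2081156.
Each occurs with probability p³ ≈ (0.000843504)³ ≈ 6.00153191e-10.
By linearity: E[X] = C(233, 3)·p³ ≈ 2081156 · 6.00153191e-10 ≈ 0.001249.
Since α = 3/2 > 1, p = c/n^{3/2} = o(1/n) is below the triangle threshold p ~ 1/n. Asymptotically E[X] ~ (c³/6)·n^{3(1−α)} = (3³/6)·n^{-1.5} → 0, so by Markov's inequality G has no triangles w.h.p.

E[X] ≈ 0.001249; in regime p = Θ(1/n^{3/2}) E[X] tends to 0 (below the triangle threshold p ~ 1/n).


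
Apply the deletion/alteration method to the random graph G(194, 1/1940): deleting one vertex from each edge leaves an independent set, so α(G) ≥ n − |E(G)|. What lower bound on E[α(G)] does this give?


E[|E(G)|] = C(194, 2)·p = 18721 · (1/1940) = 193/20.
E[α(G)] ≥ n − E[|E(G)|] = 194 − 193/20 = 3687/20.
Numerically: ≈ 184.35000.
(This is only a lower bound; the true E[α(G)] may be larger.)

E[α(G)] ≥ 3687/20 ≈ 184.35000.


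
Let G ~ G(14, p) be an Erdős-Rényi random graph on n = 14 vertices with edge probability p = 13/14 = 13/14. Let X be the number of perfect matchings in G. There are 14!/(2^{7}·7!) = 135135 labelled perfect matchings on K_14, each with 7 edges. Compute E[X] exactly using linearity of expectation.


K_14 has 14!/(2^{7}·7!) = 135135 labelled perfect matchings.
For each such perfect matching H, let X_H = 1 if all 7 edges of H are present in G. Then P[X_H = 1] = p^{7} = (13/14)^{7} = 62748517/105413504.
By linearity: E[X] = Σ_H E[X_H] = 135135 · p^{7} = 135135 · 62748517/105413504 = 1211360120685/15059072.
Numerically: E[X] ≈ 80441.

E[X] = 135135 · (13/14)^{7} = 1211360120685/15059072 ≈ 80441.


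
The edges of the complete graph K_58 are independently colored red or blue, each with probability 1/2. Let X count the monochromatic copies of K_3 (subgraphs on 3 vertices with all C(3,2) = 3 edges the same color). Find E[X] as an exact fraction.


Let X = Σ_S X_S over the C(58, 3) = 30856 subsets S of size 3, where X_S = 1 if the K_3 on S is monochromatic.
For a fixed S, the K_3 on S has C(3, 2) = 3 edges. P[all 3 edges red] = (1/2)^3, and likewise for blue, so P[monochromatic] = 2·(1/2)^3 = 2^{1 − 3} = 1/4.
By linearity of expectation: E[X] = C(58, 3) · 2^{1 − 3} = 30856 · 1/4 = 7714.
Numerically: E[X] ≈ 7714.000000.

E[X] = C(58,3)·2^(1−C(3,2)) = 7714 ≈ 7714.000000.


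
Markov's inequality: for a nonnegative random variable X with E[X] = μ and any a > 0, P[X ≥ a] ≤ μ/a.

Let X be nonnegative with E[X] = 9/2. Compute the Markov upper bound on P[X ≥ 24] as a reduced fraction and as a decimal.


μ = E[X] = 9/2, a = 24.
Markov: P[X ≥ 24] ≤ μ/a = (9/2)/24 = 3/16.
Numerically: ≈ 0.1875.
(Since a = 24 > μ = 4.5000, the bound 3/16 is < 1 and informative.)

P[X ≥ 24] ≤ 3/16 ≈ 0.1875.


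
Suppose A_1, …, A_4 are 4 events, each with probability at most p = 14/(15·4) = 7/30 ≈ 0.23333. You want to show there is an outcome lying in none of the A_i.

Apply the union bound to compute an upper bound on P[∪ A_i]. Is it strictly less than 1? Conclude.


Union bound: P[∪_{i=1}^{4} A_i] ≤ Σ_i P[A_i] ≤ 4·p = 4·(7/30) = 14/15.
Numerically: 14/15 ≈ 0.93333.
Is 14/15 < 1? YES.
Since P[∪ A_i] ≤ 14/15 < 1, the complement has P[∩ A_i^c] ≥ 1 − 14/15 = 1/15 > 0, so some outcome avoids every A_i.

4·p = 14/15 ≈ 0.93333; existence CERTIFIED by the union bound.


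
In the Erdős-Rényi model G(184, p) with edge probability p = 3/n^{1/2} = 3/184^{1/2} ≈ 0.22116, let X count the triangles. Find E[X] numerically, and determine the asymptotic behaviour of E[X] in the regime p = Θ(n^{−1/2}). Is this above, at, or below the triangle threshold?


Number of potential triangles: C(184, 3) = 1021384.
Each occurs with probability p³ ≈ (0.22116)³ ≈ 1.0817752e-02.
By linearity: E[X] = C(184, 3)·p³ ≈ 1021384 · 1.0817752e-02 ≈ 11049.07903.
Since α = 1/2 < 1, p = c/n^{1/2} ≫ 1/n is above the triangle threshold p ~ 1/n. Asymptotically E[X] ~ (c³/6)·n^{3(1−α)} = (3³/6)·n^{1.5} → ∞; triangles are abundant w.h.p.

E[X] ≈ 11049.07903; in regime p = Θ(1/n^{1/2}) E[X] diverges (above the triangle threshold p ~ 1/n).


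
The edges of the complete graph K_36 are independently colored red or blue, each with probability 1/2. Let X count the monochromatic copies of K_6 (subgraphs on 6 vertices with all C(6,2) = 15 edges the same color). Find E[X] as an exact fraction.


Let X = Σ_S X_S over the C(36, 6) = 1947792 subsets S of size 6, where X_S = 1 if the K_6 on S is monochromatic.
For a fixed S, the K_6 on S has C(6, 2) = 15 edges. P[all 15 edges red] = (1/2)^15, and likewise for blue, so P[monochromatic] = 2·(1/2)^15 = 2^{1 − 15} = 1/16384.
Summing: E[X] = C(36, 6) · 2^{1 − 15} = 1947792 · 1/16384 = 121737/1024.
Numerically: E[X] ≈ 118.88379.

E[X] = C(36,6)·2^(1−C(6,2)) = 121737/1024 ≈ 118.88379.


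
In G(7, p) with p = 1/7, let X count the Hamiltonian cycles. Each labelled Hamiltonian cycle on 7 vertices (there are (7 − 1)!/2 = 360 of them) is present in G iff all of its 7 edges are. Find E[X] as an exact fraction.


K_7 has (7 − 1)!/2 = 360 labelled Hamiltonian cycles.
For each such Hamiltonian cycle H, let X_H = 1 if all 7 edges of H are present in G. Then P[X_H = 1] = p^{7} = (1/7)^{7} = 1/823543.
By linearity: E[X] = Σ_H E[X_H] = 360 · p^{7} = 360 · 1/823543 = 360/823543.
Numerically: E[X] ≈ 0.00043714.

E[X] = 360 · (1/7)^{7} = 360/823543 ≈ 0.00043714.


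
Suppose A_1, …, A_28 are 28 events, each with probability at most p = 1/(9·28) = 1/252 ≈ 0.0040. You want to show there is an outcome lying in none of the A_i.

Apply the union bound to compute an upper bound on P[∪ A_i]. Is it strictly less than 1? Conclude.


Union bound: P[∪_{i=1}^{28} A_i] ≤ Σ_i P[A_i] ≤ 28·p = 28·(1/252) = 1/9.
Numerically: 1/9 ≈ 0.1111.
Is 1/9 < 1? YES.
Since P[∪ A_i] ≤ 1/9 < 1, the complement has P[∩ A_i^c] ≥ 1 − 1/9 = 8/9 > 0, so some outcome avoids every A_i.

28·p = 1/9 ≈ 0.1111; existence CERTIFIED by the union bound.


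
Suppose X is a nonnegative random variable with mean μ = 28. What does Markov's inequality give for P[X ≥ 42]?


μ = E[X] = 28, a = 42.
Markov: P[X ≥ 42] ≤ μ/a = (28)/42 = 2/3.
Numerically: ≈ 0.667.
(Since a = 42 > μ = 28.000, the bound 2/3 is < 1 and informative.)

P[X ≥ 42] ≤ 2/3 ≈ 0.667.


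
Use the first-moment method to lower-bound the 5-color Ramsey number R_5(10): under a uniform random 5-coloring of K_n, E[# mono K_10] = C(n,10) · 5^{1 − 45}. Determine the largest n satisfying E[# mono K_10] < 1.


We need C(n, 10) · 5^{1 − 45} < 1, i.e. C(n, 10) < 5^{45 − 1} = 5684341886080801486968994140625.
Check values of n near the boundary:
  n = 5390: C(5390, 10) = 5655833965919099070255434039753; 5655833965919099070255434039753 < 5684341886080801486968994140625? YES
  n = 5391: C(5391, 10) = 5666344714787188828795213697883; 5666344714787188828795213697883 < 5684341886080801486968994140625? YES
  n = 5392: C(5392, 10) = 5676873040158402483252283957448; 5676873040158402483252283957448 < 5684341886080801486968994140625? YES
  n = 5393: C(5393, 10) = 5687418968154238267170642278008; 5687418968154238267170642278008 < 5684341886080801486968994140625? NO
  n = 5394: C(5394, 10) = 5697982524930156243149785372878; 5697982524930156243149785372878 < 5684341886080801486968994140625? NO
  n = 5395: C(5395, 10) = 5708563736675616143322765475706; 5708563736675616143322765475706 < 5684341886080801486968994140625? NO
The largest n with C(n, 10) < 5684341886080801486968994140625 is n = 5392 (where E[X] = 5676873040158402483252283957448/5684341886080801486968994140625 ≈ 0.9986861). Hence R_5(10) > 5392, i.e. R_5(10) ≥ 5393.

Largest n = 5392; hence R_5(10) > 5392.


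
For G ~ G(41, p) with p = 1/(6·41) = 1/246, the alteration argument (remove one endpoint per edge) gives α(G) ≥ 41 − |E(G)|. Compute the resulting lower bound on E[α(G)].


E[|E(G)|] = C(41, 2)·p = 820 · (1/246) = 10/3.
E[α(G)] ≥ n − E[|E(G)|] = 41 − 10/3 = 113/3.
Numerically: ≈ 37.666667.
(This is only a lower bound; the true E[α(G)] may be larger.)

E[α(G)] ≥ 113/3 ≈ 37.666667.


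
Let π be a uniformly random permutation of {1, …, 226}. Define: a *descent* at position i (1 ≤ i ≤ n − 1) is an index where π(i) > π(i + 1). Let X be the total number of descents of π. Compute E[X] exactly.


Write X = Σ X_I over i = 1, …, 225, with X_I the indicator of one descent.
There are 225 indicators.
For each fixed i, the pair (π(i), π(i+1)) is a uniformly random ordered pair of distinct values from {1, …, 226}; by symmetry P[π(i) > π(i+1)] = 1/2.
By linearity: E[X] = 225 · (1/2) = (226 − 1) · (1/2) = 225/2 ≈ 112.5000.

E[X] = 225/2 = 112.5000.


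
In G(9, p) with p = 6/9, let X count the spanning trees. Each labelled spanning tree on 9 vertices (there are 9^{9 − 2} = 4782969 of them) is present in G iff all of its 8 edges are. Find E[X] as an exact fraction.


K_9 has 9^{9 − 2} = 4782969 labelled spanning trees.
For each such spanning tree H, let X_H = 1 if all 8 edges of H are present in G. Then P[X_H = 1] = p^{8} = (2/3)^{8} = 256/6561.
By linearity of expectation: E[X] = Σ_H E[X_H] = 4782969 · p^{8} = 4782969 · 256/6561 = 186624.
Numerically: E[X] ≈ 1.87e+05.

E[X] = 4782969 · (2/3)^{8} = 186624 ≈ 1.87e+05.


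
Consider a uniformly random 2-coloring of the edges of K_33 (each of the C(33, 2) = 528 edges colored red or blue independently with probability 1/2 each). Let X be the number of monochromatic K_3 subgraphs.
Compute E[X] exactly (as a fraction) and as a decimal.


Let X = Σ_S X_S over the C(33, 3) = 5456 subsets S of size 3, where X_S = 1 if the K_3 on S is monochromatic.
For a fixed S, the K_3 on S has C(3, 2) = 3 edges. P[all 3 edges red] = (1/2)^3, and likewise for blue, so P[monochromatic] = 2·(1/2)^3 = 2^{1 − 3} = 1/4.
By linearity: E[X] = C(33, 3) · 2^{1 − 3} = 5456 · 1/4 = 1364.
Numerically: E[X] ≈ 1364.000000.

E[X] = C(33,3)·2^(1−C(3,2)) = 1364 ≈ 1364.000000.


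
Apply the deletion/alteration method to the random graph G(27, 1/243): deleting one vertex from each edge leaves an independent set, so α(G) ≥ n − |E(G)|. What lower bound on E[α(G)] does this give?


E[|E(G)|] = C(27, 2)·p = 351 · (1/243) = 13/9.
E[α(G)] ≥ n − E[|E(G)|] = 27 − 13/9 = 230/9.
Numerically: ≈ 25.55556.
(This is only a lower bound; the true E[α(G)] may be larger.)

E[α(G)] ≥ 230/9 ≈ 25.55556.


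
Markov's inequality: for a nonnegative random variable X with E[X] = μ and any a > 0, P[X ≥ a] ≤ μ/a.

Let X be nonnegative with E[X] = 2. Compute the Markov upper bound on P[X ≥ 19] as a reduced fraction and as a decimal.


μ = E[X] = 2, a = 19.
Markov: P[X ≥ 19] ≤ μ/a = (2)/19 = 2/19.
Numerically: ≈ 0.1053.
(Since a = 19 > μ = 2.0000, the bound 2/19 is < 1 and informative.)

P[X ≥ 19] ≤ 2/19 ≈ 0.1053.


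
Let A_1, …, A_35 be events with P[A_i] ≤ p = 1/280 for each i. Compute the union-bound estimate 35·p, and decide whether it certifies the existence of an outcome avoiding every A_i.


Union bound: P[∪_{i=1}^{35} A_i] ≤ Σ_i P[A_i] ≤ 35·p = 35·(1/280) = 1/8.
Numerically: 1/8 ≈ 0.1250.
Is 1/8 < 1? YES.
Since P[∪ A_i] ≤ 1/8 < 1, the complement has P[∩ A_i^c] ≥ 1 − 1/8 = 7/8 > 0, so some outcome avoids every A_i.

35·p = 1/8 ≈ 0.1250; existence CERTIFIED by the union bound.


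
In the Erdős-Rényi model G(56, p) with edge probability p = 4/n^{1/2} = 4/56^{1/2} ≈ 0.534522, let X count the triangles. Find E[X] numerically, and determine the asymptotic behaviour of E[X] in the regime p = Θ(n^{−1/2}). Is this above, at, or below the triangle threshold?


Number of potential triangles: C(56, 3) = 27720.
Each occurs with probability p³ ≈ (0.534522)³ ≈ 1.52720710e-01.
By linearity: E[X] = C(56, 3)·p³ ≈ 27720 · 1.52720710e-01 ≈ 4233.418072.
Since α = 1/2 < 1, p = c/n^{1/2} ≫ 1/n is above the triangle threshold p ~ 1/n. Asymptotically E[X] ~ (c³/6)·n^{3(1−α)} = (4³/6)·n^{1.5} → ∞; triangles are abundant w.h.p.

E[X] ≈ 4233.418072; in regime p = Θ(1/n^{1/2}) E[X] diverges (above the triangle threshold p ~ 1/n).


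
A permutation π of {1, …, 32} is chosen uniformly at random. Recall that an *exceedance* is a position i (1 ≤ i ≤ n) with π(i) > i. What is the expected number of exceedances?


Write X = Σ_{i=1}^{32} X_i, where X_i = 1_{π(i) > i}.
For each fixed i, π(i) is uniform over {1, …, 32} (marginal of a uniform permutation), so P[π(i) > i] = (n − i)/n. Summing: Σ_{i=1}^{32} (n − i)/n = (0 + 1 + … + 31)/32 = 32(32 − 1)/(2·32) = (32 − 1)/2.
Hence E[X] = Σ_{i=1}^{32} (32 − i)/32 = 31/2 ≈ 15.500.

E[X] = 31/2 = 15.500.


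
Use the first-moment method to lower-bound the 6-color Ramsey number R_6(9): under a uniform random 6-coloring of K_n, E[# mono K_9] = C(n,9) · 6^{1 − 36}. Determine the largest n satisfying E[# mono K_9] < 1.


We need C(n, 9) · 6^{1 − 36} < 1, i.e. C(n, 9) < 6^{36 − 1} = 1719070799748422591028658176.
Check values of n near the boundary:
  n = 4407: C(4407, 9) = 1713856532599459170657070050; 1713856532599459170657070050 < 1719070799748422591028658176? YES
  n = 4408: C(4408, 9) = 1717362945146264156457459600; 1717362945146264156457459600 < 1719070799748422591028658176? YES
  n = 4409: C(4409, 9) = 1720875732988608787686577131; 1720875732988608787686577131 < 1719070799748422591028658176? NO
  n = 4410: C(4410, 9) = 1724394906266704102180823710; 1724394906266704102180823710 < 1719070799748422591028658176? NO
  n = 4411: C(4411, 9) = 1727920475134582415883601405; 1727920475134582415883601405 < 1719070799748422591028658176? NO
The largest n with C(n, 9) < 1719070799748422591028658176 is n = 4408 (where E[X] = 35778394690547169926197075/35813974994758803979763712 ≈ 0.9990). Hence R_6(9) > 4408, i.e. R_6(9) ≥ 4409.

Largest n = 4408; hence R_6(9) > 4408.
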